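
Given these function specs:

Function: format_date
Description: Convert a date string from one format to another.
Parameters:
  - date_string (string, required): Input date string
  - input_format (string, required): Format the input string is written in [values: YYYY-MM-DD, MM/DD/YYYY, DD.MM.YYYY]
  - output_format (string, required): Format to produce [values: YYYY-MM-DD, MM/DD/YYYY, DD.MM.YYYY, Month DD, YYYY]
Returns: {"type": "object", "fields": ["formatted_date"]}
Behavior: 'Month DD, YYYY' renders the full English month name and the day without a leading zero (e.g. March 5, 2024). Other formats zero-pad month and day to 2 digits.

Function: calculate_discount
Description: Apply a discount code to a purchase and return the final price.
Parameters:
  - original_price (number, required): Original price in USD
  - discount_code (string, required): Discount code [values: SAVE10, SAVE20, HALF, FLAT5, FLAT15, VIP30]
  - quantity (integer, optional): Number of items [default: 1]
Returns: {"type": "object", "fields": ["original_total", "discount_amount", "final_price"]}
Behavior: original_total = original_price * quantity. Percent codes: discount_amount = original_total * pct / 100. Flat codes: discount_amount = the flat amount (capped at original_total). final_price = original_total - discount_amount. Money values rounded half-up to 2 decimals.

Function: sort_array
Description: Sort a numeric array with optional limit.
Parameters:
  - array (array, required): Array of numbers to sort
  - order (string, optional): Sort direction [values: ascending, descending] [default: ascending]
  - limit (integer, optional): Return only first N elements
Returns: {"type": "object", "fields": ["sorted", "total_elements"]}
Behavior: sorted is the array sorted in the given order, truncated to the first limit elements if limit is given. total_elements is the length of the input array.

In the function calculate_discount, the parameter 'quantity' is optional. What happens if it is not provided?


The calculate_discount spec declares:
  - quantity (integer, optional): Number of items [default: 1]
It defaults to 1


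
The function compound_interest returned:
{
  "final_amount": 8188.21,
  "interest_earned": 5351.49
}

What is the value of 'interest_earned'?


5351.49


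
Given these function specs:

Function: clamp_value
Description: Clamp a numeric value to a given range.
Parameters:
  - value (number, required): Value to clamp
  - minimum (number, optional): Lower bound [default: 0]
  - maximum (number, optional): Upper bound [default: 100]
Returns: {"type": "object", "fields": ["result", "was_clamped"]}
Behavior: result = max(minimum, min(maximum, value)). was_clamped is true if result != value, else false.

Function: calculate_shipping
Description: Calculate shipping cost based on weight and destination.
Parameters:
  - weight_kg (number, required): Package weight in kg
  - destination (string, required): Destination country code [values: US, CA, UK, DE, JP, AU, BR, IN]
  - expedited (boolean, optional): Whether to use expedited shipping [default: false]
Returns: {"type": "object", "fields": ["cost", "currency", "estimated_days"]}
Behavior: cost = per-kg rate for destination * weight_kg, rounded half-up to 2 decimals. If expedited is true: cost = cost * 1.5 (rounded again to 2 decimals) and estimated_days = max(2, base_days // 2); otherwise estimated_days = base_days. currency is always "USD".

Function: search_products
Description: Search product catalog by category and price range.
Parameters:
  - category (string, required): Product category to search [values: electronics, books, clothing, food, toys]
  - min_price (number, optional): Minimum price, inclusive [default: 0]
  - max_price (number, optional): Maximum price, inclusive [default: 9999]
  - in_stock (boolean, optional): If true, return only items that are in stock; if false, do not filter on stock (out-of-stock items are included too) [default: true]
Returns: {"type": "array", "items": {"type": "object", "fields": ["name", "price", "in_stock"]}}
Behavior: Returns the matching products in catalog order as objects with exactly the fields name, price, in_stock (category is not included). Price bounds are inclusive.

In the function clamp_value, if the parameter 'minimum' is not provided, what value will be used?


The clamp_value spec declares:
  - minimum (number, optional): Lower bound [default: 0]
Default:
0


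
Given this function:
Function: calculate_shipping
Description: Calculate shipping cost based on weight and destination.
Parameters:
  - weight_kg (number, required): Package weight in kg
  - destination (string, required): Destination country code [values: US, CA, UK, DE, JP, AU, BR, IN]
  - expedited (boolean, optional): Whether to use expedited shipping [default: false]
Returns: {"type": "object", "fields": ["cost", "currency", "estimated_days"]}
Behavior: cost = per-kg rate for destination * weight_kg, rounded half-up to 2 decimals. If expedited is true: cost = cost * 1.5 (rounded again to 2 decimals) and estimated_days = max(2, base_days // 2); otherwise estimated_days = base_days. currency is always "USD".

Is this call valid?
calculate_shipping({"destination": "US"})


Checking required parameters...
Missing required parameter: weight_kg
Invalid - missing required parameter 'weight_kg'


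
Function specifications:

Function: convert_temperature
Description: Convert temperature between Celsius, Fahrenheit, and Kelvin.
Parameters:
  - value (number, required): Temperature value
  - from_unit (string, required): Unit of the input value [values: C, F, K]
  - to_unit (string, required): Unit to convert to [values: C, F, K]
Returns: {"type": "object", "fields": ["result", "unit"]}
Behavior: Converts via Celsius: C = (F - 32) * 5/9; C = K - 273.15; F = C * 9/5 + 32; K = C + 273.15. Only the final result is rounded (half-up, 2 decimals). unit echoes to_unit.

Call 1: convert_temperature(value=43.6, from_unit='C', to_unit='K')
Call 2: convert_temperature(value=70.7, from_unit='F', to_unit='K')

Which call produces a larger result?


Call 1:
  Input already in C: 43.6
  To K: 43.6 + 273.15 = 316.75
  Round to 2 decimals: 316.75
  -> 316.75 K
Call 2:
  To C: (70.7 - 32) * 5/9 = 21.5
  To K: 21.5 + 273.15 = 294.65
  Round to 2 decimals: 294.65
  -> 294.65 K
Call 1 (316.75 K)


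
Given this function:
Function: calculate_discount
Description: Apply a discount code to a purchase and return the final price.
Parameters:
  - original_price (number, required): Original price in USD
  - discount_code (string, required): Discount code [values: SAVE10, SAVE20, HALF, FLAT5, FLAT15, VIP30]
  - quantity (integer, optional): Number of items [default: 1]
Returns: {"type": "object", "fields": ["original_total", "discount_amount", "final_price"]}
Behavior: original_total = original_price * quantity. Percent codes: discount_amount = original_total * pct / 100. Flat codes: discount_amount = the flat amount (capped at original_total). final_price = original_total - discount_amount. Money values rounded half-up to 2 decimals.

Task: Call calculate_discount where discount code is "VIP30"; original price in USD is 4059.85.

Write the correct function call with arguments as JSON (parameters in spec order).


Mapping each described value to its parameter name:
  'Discount code' -> discount_code = "VIP30"
  'Original price in USD' -> original_price = 4059.85
calculate_discount({"original_price": 4059.85, "discount_code": "VIP30"})


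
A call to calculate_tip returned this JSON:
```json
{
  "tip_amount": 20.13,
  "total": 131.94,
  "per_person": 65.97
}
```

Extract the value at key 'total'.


131.94


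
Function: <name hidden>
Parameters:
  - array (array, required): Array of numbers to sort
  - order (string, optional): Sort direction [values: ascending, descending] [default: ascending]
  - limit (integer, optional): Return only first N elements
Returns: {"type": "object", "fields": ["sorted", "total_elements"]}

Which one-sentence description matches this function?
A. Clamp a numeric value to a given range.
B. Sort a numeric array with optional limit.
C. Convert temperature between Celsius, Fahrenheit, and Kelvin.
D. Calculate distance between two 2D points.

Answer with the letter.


Parameters array, order, limit and return ["sorted", "total_elements"] fit: Sort a numeric array with optional limit.
B


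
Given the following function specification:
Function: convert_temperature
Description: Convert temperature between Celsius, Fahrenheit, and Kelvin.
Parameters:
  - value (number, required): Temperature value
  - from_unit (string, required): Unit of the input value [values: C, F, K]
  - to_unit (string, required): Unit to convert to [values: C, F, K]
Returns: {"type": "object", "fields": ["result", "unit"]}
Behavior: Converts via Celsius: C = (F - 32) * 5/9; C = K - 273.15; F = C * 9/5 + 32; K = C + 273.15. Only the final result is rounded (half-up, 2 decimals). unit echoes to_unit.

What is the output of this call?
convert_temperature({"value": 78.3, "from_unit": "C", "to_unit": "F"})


Input already in C: 78.3
To F: 78.3 * 9/5 + 32 = 172.94
Round to 2 decimals: 172.94
Output:
{"result": 172.94, "unit": "F"}


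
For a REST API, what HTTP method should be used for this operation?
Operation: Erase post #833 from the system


GET = read, POST = create, PUT = update/replace, DELETE = remove
This operation is a removal.
DELETE


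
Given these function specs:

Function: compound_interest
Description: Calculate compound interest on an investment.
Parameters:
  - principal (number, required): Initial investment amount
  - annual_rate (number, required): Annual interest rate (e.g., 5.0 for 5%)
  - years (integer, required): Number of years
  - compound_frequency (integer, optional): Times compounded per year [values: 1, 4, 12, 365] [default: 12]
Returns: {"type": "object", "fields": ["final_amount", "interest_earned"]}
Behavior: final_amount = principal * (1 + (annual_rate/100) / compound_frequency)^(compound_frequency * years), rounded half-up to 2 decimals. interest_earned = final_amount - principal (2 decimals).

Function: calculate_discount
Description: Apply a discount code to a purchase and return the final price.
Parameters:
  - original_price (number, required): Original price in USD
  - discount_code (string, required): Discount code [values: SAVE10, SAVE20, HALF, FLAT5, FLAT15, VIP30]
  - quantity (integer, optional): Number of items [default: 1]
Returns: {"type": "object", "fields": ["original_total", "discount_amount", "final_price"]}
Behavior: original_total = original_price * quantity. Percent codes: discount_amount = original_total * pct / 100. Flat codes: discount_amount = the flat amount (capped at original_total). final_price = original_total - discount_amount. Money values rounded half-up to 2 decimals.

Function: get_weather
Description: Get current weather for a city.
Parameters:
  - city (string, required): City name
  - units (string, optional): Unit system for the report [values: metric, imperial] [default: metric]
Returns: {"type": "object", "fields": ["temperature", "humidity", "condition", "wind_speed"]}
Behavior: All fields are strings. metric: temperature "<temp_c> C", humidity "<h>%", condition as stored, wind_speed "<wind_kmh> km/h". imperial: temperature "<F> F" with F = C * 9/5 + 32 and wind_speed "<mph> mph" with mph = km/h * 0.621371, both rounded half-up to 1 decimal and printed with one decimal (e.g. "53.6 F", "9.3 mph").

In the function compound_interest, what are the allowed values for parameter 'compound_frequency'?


The compound_interest spec declares:
  - compound_frequency (integer, optional): Times compounded per year [values: 1, 4, 12, 365] [default: 12]
Allowed values:
1, 4, 12, 365


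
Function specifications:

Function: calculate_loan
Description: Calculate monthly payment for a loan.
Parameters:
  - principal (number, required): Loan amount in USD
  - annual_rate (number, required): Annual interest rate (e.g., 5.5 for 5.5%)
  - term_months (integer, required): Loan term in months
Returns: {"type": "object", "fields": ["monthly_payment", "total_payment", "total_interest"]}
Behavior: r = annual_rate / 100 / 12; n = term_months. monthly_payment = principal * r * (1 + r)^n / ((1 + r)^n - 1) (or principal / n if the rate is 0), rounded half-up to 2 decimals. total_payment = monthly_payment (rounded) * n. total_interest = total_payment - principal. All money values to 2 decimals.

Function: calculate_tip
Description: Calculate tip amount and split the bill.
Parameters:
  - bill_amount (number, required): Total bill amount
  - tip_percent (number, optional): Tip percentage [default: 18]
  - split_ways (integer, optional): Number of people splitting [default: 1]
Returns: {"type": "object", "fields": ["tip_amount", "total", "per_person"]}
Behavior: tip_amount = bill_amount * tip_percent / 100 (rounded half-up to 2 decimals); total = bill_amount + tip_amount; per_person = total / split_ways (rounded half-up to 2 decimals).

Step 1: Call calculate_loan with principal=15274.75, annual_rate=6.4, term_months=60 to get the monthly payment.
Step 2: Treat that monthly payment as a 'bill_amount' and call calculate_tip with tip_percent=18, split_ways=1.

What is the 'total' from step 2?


Step 1: calculate_loan(principal=15274.75, annual_rate=6.4, term_months=60)
  r = 6.4 / 100 / 12 = 0.005333333333 (keep full precision)
  (1 + r)^60 = 1.37595727
  monthly_payment = 15274.75 * 0.005333333333 * 1.37595727 / (1.37595727 - 1) = 298.153076 -> 298.15
  total_payment = 298.15 * 60 = 17889.00
  total_interest = 17889.00 - 15274.75 = 2614.25
  -> monthly_payment = 298.15
Step 2: calculate_tip(bill_amount=298.15, tip_percent=18, split_ways=1)
  tip_amount = 298.15 * 18/100 = 53.667 -> 53.67
  total = 298.15 + 53.67 = 351.82
  per_person = 351.82 / 1 = 351.82 -> 351.82
  -> total = 351.82
$351.82


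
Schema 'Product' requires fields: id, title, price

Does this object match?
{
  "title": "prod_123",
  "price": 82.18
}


Checking required fields...
Missing: id
Invalid - missing required field 'id'


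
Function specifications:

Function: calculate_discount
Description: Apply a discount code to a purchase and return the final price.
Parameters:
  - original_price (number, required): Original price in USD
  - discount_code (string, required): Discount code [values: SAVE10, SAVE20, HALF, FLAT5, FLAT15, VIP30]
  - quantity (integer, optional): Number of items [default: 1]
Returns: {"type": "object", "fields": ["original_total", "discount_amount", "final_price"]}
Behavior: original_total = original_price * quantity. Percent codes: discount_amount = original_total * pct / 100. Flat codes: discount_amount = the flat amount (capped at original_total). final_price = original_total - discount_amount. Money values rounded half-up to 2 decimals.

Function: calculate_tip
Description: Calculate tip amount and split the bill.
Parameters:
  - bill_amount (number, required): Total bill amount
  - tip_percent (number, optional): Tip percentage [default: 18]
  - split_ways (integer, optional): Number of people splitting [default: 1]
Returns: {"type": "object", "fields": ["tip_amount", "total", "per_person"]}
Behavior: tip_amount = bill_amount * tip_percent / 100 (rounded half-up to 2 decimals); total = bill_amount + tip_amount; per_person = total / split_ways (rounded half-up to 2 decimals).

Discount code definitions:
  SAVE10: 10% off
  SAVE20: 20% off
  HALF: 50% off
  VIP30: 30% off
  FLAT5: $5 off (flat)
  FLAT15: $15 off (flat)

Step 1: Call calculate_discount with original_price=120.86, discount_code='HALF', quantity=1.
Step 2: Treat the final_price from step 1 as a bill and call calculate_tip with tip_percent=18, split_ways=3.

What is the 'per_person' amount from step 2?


Step 1: calculate_discount(original_price=120.86, discount_code=HALF, quantity=1)
  original_total = 120.86 * 1 = 120.86
  HALF = 50% off: discount_amount = 120.86 * 50/100 = 60.43 -> 60.43
  final_price = 120.86 - 60.43 = 60.43
  -> final_price = 60.43
Step 2: calculate_tip(bill_amount=60.43, tip_percent=18, split_ways=3)
  tip_amount = 60.43 * 18/100 = 10.8774 -> 10.88
  total = 60.43 + 10.88 = 71.31
  per_person = 71.31 / 3 = 23.77 -> 23.77
  -> per_person = 23.77
$23.77


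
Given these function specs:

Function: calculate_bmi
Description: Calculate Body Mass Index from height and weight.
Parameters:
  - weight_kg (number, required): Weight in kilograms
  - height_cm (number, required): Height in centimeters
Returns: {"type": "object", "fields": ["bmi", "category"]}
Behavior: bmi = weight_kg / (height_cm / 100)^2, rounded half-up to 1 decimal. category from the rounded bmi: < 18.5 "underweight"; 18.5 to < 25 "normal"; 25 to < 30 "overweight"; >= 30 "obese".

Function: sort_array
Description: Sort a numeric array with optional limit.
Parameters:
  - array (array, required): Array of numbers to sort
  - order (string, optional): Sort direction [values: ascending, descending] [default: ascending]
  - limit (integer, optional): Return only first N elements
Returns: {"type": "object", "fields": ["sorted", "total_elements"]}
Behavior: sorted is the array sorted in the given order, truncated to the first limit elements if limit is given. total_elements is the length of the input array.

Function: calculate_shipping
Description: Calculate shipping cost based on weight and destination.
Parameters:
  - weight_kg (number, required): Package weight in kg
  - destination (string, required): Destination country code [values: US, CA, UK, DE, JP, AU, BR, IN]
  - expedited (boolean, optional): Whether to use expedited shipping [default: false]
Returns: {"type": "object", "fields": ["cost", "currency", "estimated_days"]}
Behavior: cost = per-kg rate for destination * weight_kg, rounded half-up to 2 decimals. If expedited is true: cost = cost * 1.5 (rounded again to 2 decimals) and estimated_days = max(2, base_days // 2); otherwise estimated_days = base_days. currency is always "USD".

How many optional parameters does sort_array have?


Parameters of sort_array: array (required), order (optional), limit (optional)
Optional count:
2


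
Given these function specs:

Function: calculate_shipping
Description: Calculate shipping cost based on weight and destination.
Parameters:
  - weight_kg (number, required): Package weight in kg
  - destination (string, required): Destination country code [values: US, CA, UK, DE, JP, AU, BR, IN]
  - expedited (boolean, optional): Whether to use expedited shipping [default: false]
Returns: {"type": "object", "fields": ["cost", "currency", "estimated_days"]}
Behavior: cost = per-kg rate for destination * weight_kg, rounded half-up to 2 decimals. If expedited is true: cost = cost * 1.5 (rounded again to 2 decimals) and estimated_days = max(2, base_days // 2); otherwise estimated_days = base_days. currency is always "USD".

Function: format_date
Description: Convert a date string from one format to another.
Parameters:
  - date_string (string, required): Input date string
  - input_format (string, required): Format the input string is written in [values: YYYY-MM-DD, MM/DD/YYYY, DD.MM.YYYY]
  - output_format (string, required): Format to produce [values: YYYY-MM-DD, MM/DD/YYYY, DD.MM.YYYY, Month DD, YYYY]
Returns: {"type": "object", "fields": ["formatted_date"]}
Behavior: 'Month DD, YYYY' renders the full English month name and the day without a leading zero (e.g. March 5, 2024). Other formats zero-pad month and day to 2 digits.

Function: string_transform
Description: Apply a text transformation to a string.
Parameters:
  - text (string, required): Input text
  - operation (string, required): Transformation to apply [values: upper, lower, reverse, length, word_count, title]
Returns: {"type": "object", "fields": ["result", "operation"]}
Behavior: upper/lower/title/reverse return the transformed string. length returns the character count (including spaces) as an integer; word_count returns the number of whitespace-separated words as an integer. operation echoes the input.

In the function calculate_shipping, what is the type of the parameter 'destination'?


The calculate_shipping spec declares:
  - destination (string, required): Destination country code [values: US, CA, UK, DE, JP, AU, BR, IN]
Type:
string


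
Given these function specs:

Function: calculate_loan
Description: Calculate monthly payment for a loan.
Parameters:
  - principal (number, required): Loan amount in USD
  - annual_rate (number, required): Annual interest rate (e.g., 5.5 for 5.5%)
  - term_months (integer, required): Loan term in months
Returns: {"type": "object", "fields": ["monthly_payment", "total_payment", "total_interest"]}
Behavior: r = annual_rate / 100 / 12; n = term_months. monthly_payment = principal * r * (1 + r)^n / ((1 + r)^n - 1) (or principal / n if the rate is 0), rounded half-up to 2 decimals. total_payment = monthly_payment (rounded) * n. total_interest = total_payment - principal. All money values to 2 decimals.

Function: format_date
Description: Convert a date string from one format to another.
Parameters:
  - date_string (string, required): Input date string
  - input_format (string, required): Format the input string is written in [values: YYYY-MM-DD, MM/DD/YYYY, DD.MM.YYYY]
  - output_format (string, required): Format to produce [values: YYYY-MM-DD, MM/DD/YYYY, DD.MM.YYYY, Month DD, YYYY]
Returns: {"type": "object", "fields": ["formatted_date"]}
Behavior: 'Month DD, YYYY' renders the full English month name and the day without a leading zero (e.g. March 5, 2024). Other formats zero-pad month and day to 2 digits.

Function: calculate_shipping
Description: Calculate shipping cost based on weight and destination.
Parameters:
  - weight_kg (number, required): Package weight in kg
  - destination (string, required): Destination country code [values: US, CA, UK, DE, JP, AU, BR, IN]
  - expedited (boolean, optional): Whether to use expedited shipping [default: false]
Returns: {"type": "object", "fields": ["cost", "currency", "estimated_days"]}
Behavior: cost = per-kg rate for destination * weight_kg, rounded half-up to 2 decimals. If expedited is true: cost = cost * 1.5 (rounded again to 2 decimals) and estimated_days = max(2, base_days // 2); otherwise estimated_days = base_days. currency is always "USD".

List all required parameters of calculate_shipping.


Parameters of calculate_shipping and their required/optional flag:
  weight_kg: required
  destination: required
  expedited: optional
destination, weight_kg


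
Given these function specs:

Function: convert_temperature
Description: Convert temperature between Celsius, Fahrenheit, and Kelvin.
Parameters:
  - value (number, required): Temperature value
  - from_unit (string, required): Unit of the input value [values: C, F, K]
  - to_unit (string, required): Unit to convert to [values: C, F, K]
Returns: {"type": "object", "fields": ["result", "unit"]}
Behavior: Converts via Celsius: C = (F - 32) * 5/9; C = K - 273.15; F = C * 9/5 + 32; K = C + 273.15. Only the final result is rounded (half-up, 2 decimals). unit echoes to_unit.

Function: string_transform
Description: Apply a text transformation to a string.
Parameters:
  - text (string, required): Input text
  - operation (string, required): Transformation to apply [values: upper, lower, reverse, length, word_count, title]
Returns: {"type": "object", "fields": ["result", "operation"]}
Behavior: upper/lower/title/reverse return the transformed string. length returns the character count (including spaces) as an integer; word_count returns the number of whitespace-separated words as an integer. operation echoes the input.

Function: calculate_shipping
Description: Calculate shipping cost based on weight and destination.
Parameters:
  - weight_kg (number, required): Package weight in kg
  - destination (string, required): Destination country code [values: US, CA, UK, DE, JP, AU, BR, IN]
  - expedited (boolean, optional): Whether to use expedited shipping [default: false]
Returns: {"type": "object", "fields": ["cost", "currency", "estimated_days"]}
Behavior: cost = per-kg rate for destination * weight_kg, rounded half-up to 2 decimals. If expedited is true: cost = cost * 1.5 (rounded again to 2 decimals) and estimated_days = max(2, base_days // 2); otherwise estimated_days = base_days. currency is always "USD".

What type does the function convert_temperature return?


The convert_temperature spec declares Returns: {"type": "object", "fields": ["result", "unit"]}
Type:
object


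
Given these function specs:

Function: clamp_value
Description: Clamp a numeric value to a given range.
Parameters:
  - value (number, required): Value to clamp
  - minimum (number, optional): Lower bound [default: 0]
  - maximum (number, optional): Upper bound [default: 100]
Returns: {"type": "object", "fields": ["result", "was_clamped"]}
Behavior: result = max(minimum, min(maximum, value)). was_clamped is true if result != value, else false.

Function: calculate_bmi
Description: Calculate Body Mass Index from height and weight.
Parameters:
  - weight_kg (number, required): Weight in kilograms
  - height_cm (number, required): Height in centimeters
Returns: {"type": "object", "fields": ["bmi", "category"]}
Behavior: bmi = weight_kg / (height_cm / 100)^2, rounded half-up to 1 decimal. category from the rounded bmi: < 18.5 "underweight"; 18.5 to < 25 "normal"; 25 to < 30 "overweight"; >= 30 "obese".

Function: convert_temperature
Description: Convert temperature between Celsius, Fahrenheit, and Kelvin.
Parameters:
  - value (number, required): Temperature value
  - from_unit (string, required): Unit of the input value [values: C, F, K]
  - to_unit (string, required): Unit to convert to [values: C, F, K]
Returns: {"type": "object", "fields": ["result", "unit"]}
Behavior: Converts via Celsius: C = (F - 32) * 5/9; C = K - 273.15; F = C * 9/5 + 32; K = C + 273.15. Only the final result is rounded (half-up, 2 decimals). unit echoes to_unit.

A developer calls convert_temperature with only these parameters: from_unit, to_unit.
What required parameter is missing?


Required parameters: value, from_unit, to_unit
Provided: from_unit, to_unit
Missing: value
value


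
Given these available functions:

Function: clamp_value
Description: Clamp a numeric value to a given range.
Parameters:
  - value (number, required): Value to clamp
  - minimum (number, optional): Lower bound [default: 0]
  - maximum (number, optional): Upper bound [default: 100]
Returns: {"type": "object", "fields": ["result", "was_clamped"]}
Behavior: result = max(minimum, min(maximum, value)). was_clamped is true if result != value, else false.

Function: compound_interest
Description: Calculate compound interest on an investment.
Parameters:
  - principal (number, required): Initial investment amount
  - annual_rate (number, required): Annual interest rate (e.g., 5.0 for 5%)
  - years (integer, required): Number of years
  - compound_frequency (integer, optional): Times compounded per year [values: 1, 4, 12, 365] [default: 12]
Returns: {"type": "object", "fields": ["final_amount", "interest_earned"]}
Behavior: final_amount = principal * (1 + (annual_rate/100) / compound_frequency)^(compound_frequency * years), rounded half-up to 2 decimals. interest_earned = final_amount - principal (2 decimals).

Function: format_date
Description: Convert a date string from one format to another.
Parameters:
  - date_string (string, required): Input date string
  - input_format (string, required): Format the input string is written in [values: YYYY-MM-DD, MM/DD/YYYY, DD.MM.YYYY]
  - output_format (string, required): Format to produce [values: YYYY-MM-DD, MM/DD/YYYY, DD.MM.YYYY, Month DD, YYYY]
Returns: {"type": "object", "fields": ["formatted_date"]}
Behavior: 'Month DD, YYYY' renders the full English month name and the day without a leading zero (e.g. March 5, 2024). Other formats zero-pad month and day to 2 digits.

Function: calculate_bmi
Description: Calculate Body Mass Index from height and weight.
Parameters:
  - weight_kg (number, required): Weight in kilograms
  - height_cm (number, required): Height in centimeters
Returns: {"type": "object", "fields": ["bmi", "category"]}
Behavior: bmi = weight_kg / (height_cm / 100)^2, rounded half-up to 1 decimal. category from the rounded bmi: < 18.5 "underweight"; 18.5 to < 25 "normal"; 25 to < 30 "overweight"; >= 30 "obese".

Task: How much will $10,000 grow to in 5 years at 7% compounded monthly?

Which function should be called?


The task needs a function whose description is: Calculate compound interest on an investment.
compound_interest


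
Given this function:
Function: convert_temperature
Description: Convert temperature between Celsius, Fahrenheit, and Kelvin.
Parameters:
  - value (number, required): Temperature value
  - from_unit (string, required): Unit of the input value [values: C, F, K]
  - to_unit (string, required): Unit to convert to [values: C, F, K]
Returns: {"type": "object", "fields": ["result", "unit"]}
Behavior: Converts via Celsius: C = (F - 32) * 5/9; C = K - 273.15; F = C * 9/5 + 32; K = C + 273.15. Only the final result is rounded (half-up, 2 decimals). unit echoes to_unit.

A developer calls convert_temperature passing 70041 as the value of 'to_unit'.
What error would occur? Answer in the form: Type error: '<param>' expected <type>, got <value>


Spec: 'to_unit' is declared as string; 70041 is an integer.
Type error: 'to_unit' expected string, got 70041


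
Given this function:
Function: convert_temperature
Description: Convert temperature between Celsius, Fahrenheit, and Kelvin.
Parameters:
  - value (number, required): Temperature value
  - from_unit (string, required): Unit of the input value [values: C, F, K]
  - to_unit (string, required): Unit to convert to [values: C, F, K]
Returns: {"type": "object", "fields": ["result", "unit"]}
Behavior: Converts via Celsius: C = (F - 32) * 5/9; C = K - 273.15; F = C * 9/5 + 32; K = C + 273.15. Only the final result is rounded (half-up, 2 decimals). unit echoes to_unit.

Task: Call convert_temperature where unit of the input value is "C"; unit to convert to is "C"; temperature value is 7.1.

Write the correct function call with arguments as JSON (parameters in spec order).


Mapping each described value to its parameter name:
  'Unit of the input value' -> from_unit = "C"
  'Unit to convert to' -> to_unit = "C"
  'Temperature value' -> value = 7.1
convert_temperature({"value": 7.1, "from_unit": "C", "to_unit": "C"})


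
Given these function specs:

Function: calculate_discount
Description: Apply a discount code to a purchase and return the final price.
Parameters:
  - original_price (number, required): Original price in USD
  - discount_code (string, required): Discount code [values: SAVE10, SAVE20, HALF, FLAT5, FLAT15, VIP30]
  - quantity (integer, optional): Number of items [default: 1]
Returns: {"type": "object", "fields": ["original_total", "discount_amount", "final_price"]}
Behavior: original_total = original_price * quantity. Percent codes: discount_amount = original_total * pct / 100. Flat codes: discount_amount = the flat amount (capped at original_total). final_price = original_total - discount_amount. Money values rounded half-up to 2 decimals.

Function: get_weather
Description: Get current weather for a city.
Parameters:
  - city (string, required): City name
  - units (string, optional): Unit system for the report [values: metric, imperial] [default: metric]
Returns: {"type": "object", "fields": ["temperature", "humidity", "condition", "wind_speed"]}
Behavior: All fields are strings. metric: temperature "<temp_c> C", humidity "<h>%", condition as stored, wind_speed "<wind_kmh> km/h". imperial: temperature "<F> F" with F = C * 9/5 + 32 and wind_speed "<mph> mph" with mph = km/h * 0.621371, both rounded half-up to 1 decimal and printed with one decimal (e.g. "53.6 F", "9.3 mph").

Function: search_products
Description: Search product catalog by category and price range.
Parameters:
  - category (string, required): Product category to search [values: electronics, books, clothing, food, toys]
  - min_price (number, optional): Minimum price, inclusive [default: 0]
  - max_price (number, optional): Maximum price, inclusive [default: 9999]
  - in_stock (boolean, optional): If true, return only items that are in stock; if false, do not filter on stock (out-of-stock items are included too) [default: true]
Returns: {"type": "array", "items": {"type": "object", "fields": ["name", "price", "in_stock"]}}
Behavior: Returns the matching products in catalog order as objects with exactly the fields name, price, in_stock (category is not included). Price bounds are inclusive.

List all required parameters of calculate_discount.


Parameters of calculate_discount and their required/optional flag:
  original_price: required
  discount_code: required
  quantity: optional
discount_code, original_price


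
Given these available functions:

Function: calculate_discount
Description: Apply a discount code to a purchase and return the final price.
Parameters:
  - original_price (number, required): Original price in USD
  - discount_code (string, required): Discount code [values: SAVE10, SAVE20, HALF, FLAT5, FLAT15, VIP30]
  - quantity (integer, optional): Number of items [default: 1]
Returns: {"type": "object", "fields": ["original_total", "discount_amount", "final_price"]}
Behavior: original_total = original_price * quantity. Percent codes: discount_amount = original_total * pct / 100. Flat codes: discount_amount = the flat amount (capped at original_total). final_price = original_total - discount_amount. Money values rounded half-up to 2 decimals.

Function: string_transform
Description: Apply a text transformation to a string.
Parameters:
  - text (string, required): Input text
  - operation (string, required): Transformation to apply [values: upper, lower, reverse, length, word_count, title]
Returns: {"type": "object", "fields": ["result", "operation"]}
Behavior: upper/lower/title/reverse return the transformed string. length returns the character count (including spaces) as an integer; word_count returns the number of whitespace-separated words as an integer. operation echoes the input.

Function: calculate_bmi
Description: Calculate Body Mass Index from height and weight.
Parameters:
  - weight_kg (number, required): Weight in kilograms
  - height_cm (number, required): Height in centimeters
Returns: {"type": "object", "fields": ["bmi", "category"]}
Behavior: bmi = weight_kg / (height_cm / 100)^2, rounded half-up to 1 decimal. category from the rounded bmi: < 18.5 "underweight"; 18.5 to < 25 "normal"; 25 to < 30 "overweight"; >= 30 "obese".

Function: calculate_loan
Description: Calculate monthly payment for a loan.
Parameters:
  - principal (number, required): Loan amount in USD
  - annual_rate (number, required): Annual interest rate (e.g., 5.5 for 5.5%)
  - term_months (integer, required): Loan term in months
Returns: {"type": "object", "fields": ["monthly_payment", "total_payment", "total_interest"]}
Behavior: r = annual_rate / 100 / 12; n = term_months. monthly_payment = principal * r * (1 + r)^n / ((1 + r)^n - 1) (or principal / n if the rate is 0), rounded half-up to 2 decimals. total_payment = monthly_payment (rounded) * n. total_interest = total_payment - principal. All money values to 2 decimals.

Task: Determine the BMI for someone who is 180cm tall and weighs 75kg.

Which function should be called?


The task needs a function whose description is: Calculate Body Mass Index from height and weight.
calculate_bmi


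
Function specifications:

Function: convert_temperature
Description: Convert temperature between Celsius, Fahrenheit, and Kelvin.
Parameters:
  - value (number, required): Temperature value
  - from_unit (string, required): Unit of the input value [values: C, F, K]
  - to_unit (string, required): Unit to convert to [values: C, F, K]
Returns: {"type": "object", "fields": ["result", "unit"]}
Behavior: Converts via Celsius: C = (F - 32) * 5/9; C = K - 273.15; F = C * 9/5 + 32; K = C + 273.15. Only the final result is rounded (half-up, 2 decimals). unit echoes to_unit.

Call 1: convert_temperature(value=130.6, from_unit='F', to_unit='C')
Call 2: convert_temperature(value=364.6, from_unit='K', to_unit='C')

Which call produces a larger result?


Call 1:
  To C: (130.6 - 32) * 5/9 = 54.777778
  Target is C: 54.777778
  Round to 2 decimals: 54.78
  -> 54.78 C
Call 2:
  To C: 364.6 - 273.15 = 91.45
  Target is C: 91.45
  Round to 2 decimals: 91.45
  -> 91.45 C
Call 2 (91.45 C)


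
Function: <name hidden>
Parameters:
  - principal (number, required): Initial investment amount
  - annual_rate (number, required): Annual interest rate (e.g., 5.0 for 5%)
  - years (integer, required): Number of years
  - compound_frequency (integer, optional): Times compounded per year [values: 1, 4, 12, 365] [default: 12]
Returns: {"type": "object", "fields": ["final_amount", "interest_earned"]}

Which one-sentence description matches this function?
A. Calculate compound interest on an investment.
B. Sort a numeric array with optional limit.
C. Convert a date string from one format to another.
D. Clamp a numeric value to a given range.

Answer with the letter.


Parameters principal, annual_rate, years, compound_frequency and return ["final_amount", "interest_earned"] fit: Calculate compound interest on an investment.
A


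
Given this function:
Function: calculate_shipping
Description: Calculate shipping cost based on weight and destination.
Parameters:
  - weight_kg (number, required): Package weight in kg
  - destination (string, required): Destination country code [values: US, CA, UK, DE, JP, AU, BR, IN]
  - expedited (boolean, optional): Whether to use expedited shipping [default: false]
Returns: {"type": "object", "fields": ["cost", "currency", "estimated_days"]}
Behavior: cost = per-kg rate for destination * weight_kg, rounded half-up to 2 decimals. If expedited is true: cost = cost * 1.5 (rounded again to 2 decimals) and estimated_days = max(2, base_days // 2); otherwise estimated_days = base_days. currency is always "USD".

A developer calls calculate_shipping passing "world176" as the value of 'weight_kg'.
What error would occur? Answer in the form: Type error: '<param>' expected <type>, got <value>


Spec: 'weight_kg' is declared as number; "world176" is a string.
Type error: 'weight_kg' expected number, got "world176"


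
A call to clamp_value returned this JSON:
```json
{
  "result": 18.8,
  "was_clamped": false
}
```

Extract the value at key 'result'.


18.8


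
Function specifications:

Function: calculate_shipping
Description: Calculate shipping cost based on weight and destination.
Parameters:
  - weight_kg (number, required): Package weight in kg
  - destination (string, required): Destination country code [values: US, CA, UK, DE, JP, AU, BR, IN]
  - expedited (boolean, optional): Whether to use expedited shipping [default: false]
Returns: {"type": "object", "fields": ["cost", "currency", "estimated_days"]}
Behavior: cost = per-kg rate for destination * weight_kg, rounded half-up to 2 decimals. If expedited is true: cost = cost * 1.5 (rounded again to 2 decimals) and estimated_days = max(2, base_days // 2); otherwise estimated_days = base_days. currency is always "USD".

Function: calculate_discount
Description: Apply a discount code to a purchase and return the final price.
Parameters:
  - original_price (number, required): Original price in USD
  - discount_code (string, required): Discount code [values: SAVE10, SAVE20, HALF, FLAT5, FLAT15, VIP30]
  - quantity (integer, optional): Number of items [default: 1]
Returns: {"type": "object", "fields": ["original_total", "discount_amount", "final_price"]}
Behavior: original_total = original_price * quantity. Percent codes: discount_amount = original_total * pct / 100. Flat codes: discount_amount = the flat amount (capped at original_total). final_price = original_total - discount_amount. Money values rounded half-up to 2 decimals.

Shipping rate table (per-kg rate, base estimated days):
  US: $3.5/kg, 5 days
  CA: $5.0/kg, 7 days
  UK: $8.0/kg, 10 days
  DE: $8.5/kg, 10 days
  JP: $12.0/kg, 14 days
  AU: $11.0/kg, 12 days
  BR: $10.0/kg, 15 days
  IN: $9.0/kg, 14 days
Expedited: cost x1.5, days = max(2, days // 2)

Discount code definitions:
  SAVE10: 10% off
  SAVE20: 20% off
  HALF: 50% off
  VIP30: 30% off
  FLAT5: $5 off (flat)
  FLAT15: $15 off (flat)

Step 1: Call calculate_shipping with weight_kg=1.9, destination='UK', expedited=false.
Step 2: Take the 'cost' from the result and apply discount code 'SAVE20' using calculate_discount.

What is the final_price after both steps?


Step 1: calculate_shipping(weight_kg=1.9, destination=UK, expedited=false)
  Rate for UK: $8.0/kg, base 10 days
  cost = 8.0 * 1.9 = 15.2 -> 15.20
  expedited not set/false: estimated_days = 10
  -> cost = 15.20 USD
Step 2: calculate_discount(original_price=15.2, discount_code=SAVE20, quantity=1)
  original_total = 15.2 * 1 = 15.20
  SAVE20 = 20% off: discount_amount = 15.20 * 20/100 = 3.04 -> 3.04
  final_price = 15.20 - 3.04 = 12.16
  -> final_price = 12.16
$12.16
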